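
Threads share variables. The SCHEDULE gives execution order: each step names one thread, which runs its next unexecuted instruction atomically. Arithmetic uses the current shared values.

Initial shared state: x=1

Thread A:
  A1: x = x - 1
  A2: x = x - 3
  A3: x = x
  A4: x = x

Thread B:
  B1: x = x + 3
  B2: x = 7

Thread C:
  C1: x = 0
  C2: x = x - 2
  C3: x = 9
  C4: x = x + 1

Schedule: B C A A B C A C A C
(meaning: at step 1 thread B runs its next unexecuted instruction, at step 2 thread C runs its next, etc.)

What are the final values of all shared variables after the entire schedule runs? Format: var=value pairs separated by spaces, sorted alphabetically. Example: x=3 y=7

Answer: x=10

Derivation:
Step 1: thread B executes B1 (x = x + 3). Shared: x=4. PCs: A@0 B@1 C@0
Step 2: thread C executes C1 (x = 0). Shared: x=0. PCs: A@0 B@1 C@1
Step 3: thread A executes A1 (x = x - 1). Shared: x=-1. PCs: A@1 B@1 C@1
Step 4: thread A executes A2 (x = x - 3). Shared: x=-4. PCs: A@2 B@1 C@1
Step 5: thread B executes B2 (x = 7). Shared: x=7. PCs: A@2 B@2 C@1
Step 6: thread C executes C2 (x = x - 2). Shared: x=5. PCs: A@2 B@2 C@2
Step 7: thread A executes A3 (x = x). Shared: x=5. PCs: A@3 B@2 C@2
Step 8: thread C executes C3 (x = 9). Shared: x=9. PCs: A@3 B@2 C@3
Step 9: thread A executes A4 (x = x). Shared: x=9. PCs: A@4 B@2 C@3
Step 10: thread C executes C4 (x = x + 1). Shared: x=10. PCs: A@4 B@2 C@4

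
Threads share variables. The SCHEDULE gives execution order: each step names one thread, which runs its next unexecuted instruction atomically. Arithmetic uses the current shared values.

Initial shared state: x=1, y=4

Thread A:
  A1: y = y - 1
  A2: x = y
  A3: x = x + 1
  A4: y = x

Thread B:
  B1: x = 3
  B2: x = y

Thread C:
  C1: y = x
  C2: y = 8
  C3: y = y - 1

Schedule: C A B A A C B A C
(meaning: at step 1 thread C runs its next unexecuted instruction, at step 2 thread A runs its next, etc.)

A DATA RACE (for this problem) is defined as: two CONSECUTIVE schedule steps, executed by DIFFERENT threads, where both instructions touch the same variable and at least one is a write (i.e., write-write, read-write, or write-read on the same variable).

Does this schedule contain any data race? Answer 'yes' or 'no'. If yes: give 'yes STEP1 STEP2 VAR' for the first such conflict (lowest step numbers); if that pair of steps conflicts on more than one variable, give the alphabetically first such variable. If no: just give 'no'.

Steps 1,2: C(y = x) vs A(y = y - 1). RACE on y (W-W).
Steps 2,3: A(r=y,w=y) vs B(r=-,w=x). No conflict.
Steps 3,4: B(x = 3) vs A(x = y). RACE on x (W-W).
Steps 4,5: same thread (A). No race.
Steps 5,6: A(r=x,w=x) vs C(r=-,w=y). No conflict.
Steps 6,7: C(y = 8) vs B(x = y). RACE on y (W-R).
Steps 7,8: B(x = y) vs A(y = x). RACE on x (W-R), y (R-W). Multiple vars; alphabetically first is x.
Steps 8,9: A(y = x) vs C(y = y - 1). RACE on y (W-W).
First conflict at steps 1,2.

Answer: yes 1 2 y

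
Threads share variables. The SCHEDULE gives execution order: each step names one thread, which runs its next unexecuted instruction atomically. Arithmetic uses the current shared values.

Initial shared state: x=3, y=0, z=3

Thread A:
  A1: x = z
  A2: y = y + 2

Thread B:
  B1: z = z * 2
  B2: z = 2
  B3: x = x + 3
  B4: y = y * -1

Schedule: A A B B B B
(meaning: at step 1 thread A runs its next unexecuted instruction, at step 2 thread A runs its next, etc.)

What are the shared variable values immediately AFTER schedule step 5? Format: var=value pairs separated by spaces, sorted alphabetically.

Step 1: thread A executes A1 (x = z). Shared: x=3 y=0 z=3. PCs: A@1 B@0
Step 2: thread A executes A2 (y = y + 2). Shared: x=3 y=2 z=3. PCs: A@2 B@0
Step 3: thread B executes B1 (z = z * 2). Shared: x=3 y=2 z=6. PCs: A@2 B@1
Step 4: thread B executes B2 (z = 2). Shared: x=3 y=2 z=2. PCs: A@2 B@2
Step 5: thread B executes B3 (x = x + 3). Shared: x=6 y=2 z=2. PCs: A@2 B@3

Answer: x=6 y=2 z=2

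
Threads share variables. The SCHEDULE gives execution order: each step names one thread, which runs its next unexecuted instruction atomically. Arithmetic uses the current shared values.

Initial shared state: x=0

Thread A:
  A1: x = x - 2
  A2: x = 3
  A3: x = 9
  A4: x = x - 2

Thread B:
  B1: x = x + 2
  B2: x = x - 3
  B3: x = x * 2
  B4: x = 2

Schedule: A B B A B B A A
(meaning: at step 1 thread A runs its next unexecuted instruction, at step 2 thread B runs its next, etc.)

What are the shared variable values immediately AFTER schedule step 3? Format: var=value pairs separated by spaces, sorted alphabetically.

Step 1: thread A executes A1 (x = x - 2). Shared: x=-2. PCs: A@1 B@0
Step 2: thread B executes B1 (x = x + 2). Shared: x=0. PCs: A@1 B@1
Step 3: thread B executes B2 (x = x - 3). Shared: x=-3. PCs: A@1 B@2

Answer: x=-3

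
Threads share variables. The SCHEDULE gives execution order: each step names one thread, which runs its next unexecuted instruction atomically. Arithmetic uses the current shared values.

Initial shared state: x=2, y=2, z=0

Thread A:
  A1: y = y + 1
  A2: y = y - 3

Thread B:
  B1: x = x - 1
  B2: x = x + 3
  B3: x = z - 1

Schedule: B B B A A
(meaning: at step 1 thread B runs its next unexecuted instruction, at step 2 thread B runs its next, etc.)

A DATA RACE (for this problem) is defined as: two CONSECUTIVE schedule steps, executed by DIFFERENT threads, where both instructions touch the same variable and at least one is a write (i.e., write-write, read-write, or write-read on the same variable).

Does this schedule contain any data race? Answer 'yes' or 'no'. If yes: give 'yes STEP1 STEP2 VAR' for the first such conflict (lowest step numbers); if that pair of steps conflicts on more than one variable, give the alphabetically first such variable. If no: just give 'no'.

Steps 1,2: same thread (B). No race.
Steps 2,3: same thread (B). No race.
Steps 3,4: B(r=z,w=x) vs A(r=y,w=y). No conflict.
Steps 4,5: same thread (A). No race.

Answer: no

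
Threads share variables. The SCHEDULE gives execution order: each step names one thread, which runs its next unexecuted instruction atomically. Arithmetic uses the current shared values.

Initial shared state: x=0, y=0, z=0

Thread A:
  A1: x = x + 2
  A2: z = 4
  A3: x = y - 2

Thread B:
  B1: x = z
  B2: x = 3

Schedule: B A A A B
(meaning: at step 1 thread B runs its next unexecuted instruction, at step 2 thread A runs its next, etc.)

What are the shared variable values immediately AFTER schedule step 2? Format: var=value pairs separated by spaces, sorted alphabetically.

Answer: x=2 y=0 z=0

Derivation:
Step 1: thread B executes B1 (x = z). Shared: x=0 y=0 z=0. PCs: A@0 B@1
Step 2: thread A executes A1 (x = x + 2). Shared: x=2 y=0 z=0. PCs: A@1 B@1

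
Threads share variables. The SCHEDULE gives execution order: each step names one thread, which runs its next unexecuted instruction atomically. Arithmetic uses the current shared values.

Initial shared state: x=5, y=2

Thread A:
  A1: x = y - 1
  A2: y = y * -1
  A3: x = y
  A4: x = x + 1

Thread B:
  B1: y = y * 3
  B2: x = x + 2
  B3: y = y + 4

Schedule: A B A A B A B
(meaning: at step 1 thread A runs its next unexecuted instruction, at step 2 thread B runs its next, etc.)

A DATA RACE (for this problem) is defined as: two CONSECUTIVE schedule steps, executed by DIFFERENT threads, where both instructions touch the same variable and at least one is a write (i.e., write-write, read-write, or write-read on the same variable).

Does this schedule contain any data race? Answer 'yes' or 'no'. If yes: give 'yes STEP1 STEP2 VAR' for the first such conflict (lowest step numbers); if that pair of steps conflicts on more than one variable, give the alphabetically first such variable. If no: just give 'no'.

Answer: yes 1 2 y

Derivation:
Steps 1,2: A(x = y - 1) vs B(y = y * 3). RACE on y (R-W).
Steps 2,3: B(y = y * 3) vs A(y = y * -1). RACE on y (W-W).
Steps 3,4: same thread (A). No race.
Steps 4,5: A(x = y) vs B(x = x + 2). RACE on x (W-W).
Steps 5,6: B(x = x + 2) vs A(x = x + 1). RACE on x (W-W).
Steps 6,7: A(r=x,w=x) vs B(r=y,w=y). No conflict.
First conflict at steps 1,2.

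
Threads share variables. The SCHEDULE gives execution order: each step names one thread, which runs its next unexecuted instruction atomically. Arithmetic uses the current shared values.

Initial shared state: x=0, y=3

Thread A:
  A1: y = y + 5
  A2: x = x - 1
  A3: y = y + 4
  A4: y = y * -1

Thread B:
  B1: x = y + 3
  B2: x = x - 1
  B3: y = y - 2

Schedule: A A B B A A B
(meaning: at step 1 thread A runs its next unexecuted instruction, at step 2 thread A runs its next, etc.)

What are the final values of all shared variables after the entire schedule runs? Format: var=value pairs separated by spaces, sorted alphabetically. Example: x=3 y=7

Step 1: thread A executes A1 (y = y + 5). Shared: x=0 y=8. PCs: A@1 B@0
Step 2: thread A executes A2 (x = x - 1). Shared: x=-1 y=8. PCs: A@2 B@0
Step 3: thread B executes B1 (x = y + 3). Shared: x=11 y=8. PCs: A@2 B@1
Step 4: thread B executes B2 (x = x - 1). Shared: x=10 y=8. PCs: A@2 B@2
Step 5: thread A executes A3 (y = y + 4). Shared: x=10 y=12. PCs: A@3 B@2
Step 6: thread A executes A4 (y = y * -1). Shared: x=10 y=-12. PCs: A@4 B@2
Step 7: thread B executes B3 (y = y - 2). Shared: x=10 y=-14. PCs: A@4 B@3

Answer: x=10 y=-14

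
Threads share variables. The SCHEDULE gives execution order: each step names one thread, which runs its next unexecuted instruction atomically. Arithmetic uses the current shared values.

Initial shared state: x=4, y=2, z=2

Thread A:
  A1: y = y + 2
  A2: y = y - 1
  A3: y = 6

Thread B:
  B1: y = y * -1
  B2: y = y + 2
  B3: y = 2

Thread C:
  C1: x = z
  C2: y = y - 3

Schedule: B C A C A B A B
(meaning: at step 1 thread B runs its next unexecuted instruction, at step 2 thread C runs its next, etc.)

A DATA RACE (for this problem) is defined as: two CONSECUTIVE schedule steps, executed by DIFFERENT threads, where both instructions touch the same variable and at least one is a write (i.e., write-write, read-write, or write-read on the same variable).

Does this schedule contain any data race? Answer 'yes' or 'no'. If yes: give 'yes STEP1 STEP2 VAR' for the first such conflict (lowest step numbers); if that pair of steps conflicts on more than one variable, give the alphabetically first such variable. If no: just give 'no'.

Answer: yes 3 4 y

Derivation:
Steps 1,2: B(r=y,w=y) vs C(r=z,w=x). No conflict.
Steps 2,3: C(r=z,w=x) vs A(r=y,w=y). No conflict.
Steps 3,4: A(y = y + 2) vs C(y = y - 3). RACE on y (W-W).
Steps 4,5: C(y = y - 3) vs A(y = y - 1). RACE on y (W-W).
Steps 5,6: A(y = y - 1) vs B(y = y + 2). RACE on y (W-W).
Steps 6,7: B(y = y + 2) vs A(y = 6). RACE on y (W-W).
Steps 7,8: A(y = 6) vs B(y = 2). RACE on y (W-W).
First conflict at steps 3,4.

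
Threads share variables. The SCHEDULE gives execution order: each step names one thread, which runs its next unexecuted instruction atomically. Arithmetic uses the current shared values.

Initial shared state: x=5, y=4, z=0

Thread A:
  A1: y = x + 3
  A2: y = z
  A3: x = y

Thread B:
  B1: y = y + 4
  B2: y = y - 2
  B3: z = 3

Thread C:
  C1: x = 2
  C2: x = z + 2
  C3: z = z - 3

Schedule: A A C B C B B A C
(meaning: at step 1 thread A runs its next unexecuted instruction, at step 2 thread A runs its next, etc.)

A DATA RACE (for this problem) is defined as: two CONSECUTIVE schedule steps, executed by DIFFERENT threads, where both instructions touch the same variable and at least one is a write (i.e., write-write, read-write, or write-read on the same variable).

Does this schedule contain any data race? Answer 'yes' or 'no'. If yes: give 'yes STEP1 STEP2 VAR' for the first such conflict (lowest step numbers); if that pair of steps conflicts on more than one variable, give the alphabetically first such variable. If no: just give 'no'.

Answer: no

Derivation:
Steps 1,2: same thread (A). No race.
Steps 2,3: A(r=z,w=y) vs C(r=-,w=x). No conflict.
Steps 3,4: C(r=-,w=x) vs B(r=y,w=y). No conflict.
Steps 4,5: B(r=y,w=y) vs C(r=z,w=x). No conflict.
Steps 5,6: C(r=z,w=x) vs B(r=y,w=y). No conflict.
Steps 6,7: same thread (B). No race.
Steps 7,8: B(r=-,w=z) vs A(r=y,w=x). No conflict.
Steps 8,9: A(r=y,w=x) vs C(r=z,w=z). No conflict.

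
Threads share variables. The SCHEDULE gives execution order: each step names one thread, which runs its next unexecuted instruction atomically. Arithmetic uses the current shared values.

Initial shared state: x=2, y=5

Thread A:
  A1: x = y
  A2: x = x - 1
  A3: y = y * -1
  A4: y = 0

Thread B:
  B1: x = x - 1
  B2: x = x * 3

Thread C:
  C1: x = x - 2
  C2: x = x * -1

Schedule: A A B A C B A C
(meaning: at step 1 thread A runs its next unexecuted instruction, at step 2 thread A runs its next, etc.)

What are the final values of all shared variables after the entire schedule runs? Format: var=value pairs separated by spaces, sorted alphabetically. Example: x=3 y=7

Answer: x=-3 y=0

Derivation:
Step 1: thread A executes A1 (x = y). Shared: x=5 y=5. PCs: A@1 B@0 C@0
Step 2: thread A executes A2 (x = x - 1). Shared: x=4 y=5. PCs: A@2 B@0 C@0
Step 3: thread B executes B1 (x = x - 1). Shared: x=3 y=5. PCs: A@2 B@1 C@0
Step 4: thread A executes A3 (y = y * -1). Shared: x=3 y=-5. PCs: A@3 B@1 C@0
Step 5: thread C executes C1 (x = x - 2). Shared: x=1 y=-5. PCs: A@3 B@1 C@1
Step 6: thread B executes B2 (x = x * 3). Shared: x=3 y=-5. PCs: A@3 B@2 C@1
Step 7: thread A executes A4 (y = 0). Shared: x=3 y=0. PCs: A@4 B@2 C@1
Step 8: thread C executes C2 (x = x * -1). Shared: x=-3 y=0. PCs: A@4 B@2 C@2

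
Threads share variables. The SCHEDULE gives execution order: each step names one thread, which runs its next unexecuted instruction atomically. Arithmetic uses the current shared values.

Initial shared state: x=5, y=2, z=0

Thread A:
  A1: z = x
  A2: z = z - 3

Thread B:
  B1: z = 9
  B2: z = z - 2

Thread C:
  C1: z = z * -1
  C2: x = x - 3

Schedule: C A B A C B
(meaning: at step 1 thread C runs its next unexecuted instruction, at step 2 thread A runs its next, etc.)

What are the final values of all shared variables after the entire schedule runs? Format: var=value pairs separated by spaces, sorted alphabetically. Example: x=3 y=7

Answer: x=2 y=2 z=4

Derivation:
Step 1: thread C executes C1 (z = z * -1). Shared: x=5 y=2 z=0. PCs: A@0 B@0 C@1
Step 2: thread A executes A1 (z = x). Shared: x=5 y=2 z=5. PCs: A@1 B@0 C@1
Step 3: thread B executes B1 (z = 9). Shared: x=5 y=2 z=9. PCs: A@1 B@1 C@1
Step 4: thread A executes A2 (z = z - 3). Shared: x=5 y=2 z=6. PCs: A@2 B@1 C@1
Step 5: thread C executes C2 (x = x - 3). Shared: x=2 y=2 z=6. PCs: A@2 B@1 C@2
Step 6: thread B executes B2 (z = z - 2). Shared: x=2 y=2 z=4. PCs: A@2 B@2 C@2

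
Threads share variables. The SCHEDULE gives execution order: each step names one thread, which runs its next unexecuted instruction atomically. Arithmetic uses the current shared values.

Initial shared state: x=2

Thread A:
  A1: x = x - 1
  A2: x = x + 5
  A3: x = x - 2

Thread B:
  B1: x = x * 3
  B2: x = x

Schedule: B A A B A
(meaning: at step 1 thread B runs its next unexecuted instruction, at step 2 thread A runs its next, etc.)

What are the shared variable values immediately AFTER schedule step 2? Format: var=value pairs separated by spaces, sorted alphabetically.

Step 1: thread B executes B1 (x = x * 3). Shared: x=6. PCs: A@0 B@1
Step 2: thread A executes A1 (x = x - 1). Shared: x=5. PCs: A@1 B@1

Answer: x=5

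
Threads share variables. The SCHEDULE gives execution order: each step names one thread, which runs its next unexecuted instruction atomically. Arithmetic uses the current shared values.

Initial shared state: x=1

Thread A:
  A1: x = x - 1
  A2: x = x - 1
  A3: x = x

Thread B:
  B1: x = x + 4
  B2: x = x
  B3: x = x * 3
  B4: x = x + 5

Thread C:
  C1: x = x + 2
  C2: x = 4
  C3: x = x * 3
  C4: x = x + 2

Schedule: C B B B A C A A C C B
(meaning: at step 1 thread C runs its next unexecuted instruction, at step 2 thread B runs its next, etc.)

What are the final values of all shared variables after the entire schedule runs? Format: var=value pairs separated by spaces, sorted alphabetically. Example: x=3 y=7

Step 1: thread C executes C1 (x = x + 2). Shared: x=3. PCs: A@0 B@0 C@1
Step 2: thread B executes B1 (x = x + 4). Shared: x=7. PCs: A@0 B@1 C@1
Step 3: thread B executes B2 (x = x). Shared: x=7. PCs: A@0 B@2 C@1
Step 4: thread B executes B3 (x = x * 3). Shared: x=21. PCs: A@0 B@3 C@1
Step 5: thread A executes A1 (x = x - 1). Shared: x=20. PCs: A@1 B@3 C@1
Step 6: thread C executes C2 (x = 4). Shared: x=4. PCs: A@1 B@3 C@2
Step 7: thread A executes A2 (x = x - 1). Shared: x=3. PCs: A@2 B@3 C@2
Step 8: thread A executes A3 (x = x). Shared: x=3. PCs: A@3 B@3 C@2
Step 9: thread C executes C3 (x = x * 3). Shared: x=9. PCs: A@3 B@3 C@3
Step 10: thread C executes C4 (x = x + 2). Shared: x=11. PCs: A@3 B@3 C@4
Step 11: thread B executes B4 (x = x + 5). Shared: x=16. PCs: A@3 B@4 C@4

Answer: x=16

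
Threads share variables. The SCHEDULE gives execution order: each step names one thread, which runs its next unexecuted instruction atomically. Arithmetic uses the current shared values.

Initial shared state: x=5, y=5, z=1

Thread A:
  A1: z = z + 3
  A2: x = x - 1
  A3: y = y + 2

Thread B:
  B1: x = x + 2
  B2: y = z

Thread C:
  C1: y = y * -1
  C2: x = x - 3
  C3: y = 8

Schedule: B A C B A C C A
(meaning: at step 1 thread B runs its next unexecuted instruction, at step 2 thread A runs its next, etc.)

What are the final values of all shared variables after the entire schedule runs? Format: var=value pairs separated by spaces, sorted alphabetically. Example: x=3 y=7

Answer: x=3 y=10 z=4

Derivation:
Step 1: thread B executes B1 (x = x + 2). Shared: x=7 y=5 z=1. PCs: A@0 B@1 C@0
Step 2: thread A executes A1 (z = z + 3). Shared: x=7 y=5 z=4. PCs: A@1 B@1 C@0
Step 3: thread C executes C1 (y = y * -1). Shared: x=7 y=-5 z=4. PCs: A@1 B@1 C@1
Step 4: thread B executes B2 (y = z). Shared: x=7 y=4 z=4. PCs: A@1 B@2 C@1
Step 5: thread A executes A2 (x = x - 1). Shared: x=6 y=4 z=4. PCs: A@2 B@2 C@1
Step 6: thread C executes C2 (x = x - 3). Shared: x=3 y=4 z=4. PCs: A@2 B@2 C@2
Step 7: thread C executes C3 (y = 8). Shared: x=3 y=8 z=4. PCs: A@2 B@2 C@3
Step 8: thread A executes A3 (y = y + 2). Shared: x=3 y=10 z=4. PCs: A@3 B@2 C@3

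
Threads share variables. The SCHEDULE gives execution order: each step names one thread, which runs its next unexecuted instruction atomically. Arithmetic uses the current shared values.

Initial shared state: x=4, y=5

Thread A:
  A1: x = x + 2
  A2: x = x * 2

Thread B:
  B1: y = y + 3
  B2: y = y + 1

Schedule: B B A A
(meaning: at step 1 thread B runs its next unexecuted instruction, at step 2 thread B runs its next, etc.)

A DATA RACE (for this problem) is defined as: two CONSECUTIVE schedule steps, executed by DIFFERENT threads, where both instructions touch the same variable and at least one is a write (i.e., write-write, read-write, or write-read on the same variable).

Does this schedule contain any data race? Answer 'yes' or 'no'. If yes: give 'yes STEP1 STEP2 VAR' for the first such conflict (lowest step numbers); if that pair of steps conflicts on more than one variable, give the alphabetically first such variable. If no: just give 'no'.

Steps 1,2: same thread (B). No race.
Steps 2,3: B(r=y,w=y) vs A(r=x,w=x). No conflict.
Steps 3,4: same thread (A). No race.

Answer: no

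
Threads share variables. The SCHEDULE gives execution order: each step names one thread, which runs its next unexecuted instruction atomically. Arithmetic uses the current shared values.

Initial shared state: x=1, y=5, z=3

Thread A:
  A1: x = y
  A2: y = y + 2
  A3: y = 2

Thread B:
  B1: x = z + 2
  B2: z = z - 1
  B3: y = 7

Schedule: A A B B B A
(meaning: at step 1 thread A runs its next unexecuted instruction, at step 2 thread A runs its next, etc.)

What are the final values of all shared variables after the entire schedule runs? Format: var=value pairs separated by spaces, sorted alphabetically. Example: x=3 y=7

Step 1: thread A executes A1 (x = y). Shared: x=5 y=5 z=3. PCs: A@1 B@0
Step 2: thread A executes A2 (y = y + 2). Shared: x=5 y=7 z=3. PCs: A@2 B@0
Step 3: thread B executes B1 (x = z + 2). Shared: x=5 y=7 z=3. PCs: A@2 B@1
Step 4: thread B executes B2 (z = z - 1). Shared: x=5 y=7 z=2. PCs: A@2 B@2
Step 5: thread B executes B3 (y = 7). Shared: x=5 y=7 z=2. PCs: A@2 B@3
Step 6: thread A executes A3 (y = 2). Shared: x=5 y=2 z=2. PCs: A@3 B@3

Answer: x=5 y=2 z=2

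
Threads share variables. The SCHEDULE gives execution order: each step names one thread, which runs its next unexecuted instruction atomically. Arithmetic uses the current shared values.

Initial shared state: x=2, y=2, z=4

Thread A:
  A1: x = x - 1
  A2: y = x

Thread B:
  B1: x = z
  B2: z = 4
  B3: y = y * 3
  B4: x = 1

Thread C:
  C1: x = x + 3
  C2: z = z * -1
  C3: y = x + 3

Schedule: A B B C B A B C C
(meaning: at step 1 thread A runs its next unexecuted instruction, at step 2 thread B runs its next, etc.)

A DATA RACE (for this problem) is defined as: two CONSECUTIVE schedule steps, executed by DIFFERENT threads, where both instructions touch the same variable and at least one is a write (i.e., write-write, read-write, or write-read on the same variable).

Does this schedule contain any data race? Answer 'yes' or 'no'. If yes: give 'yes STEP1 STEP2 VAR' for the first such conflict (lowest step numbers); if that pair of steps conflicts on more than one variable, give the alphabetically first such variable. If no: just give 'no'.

Answer: yes 1 2 x

Derivation:
Steps 1,2: A(x = x - 1) vs B(x = z). RACE on x (W-W).
Steps 2,3: same thread (B). No race.
Steps 3,4: B(r=-,w=z) vs C(r=x,w=x). No conflict.
Steps 4,5: C(r=x,w=x) vs B(r=y,w=y). No conflict.
Steps 5,6: B(y = y * 3) vs A(y = x). RACE on y (W-W).
Steps 6,7: A(y = x) vs B(x = 1). RACE on x (R-W).
Steps 7,8: B(r=-,w=x) vs C(r=z,w=z). No conflict.
Steps 8,9: same thread (C). No race.
First conflict at steps 1,2.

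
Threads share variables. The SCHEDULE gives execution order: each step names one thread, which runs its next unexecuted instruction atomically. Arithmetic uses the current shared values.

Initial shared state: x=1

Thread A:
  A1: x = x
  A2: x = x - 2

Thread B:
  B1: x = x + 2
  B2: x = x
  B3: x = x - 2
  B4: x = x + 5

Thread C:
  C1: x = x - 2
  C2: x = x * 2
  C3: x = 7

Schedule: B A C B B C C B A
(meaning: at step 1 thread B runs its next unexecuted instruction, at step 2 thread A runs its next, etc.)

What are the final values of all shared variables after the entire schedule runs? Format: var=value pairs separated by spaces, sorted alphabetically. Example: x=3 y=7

Step 1: thread B executes B1 (x = x + 2). Shared: x=3. PCs: A@0 B@1 C@0
Step 2: thread A executes A1 (x = x). Shared: x=3. PCs: A@1 B@1 C@0
Step 3: thread C executes C1 (x = x - 2). Shared: x=1. PCs: A@1 B@1 C@1
Step 4: thread B executes B2 (x = x). Shared: x=1. PCs: A@1 B@2 C@1
Step 5: thread B executes B3 (x = x - 2). Shared: x=-1. PCs: A@1 B@3 C@1
Step 6: thread C executes C2 (x = x * 2). Shared: x=-2. PCs: A@1 B@3 C@2
Step 7: thread C executes C3 (x = 7). Shared: x=7. PCs: A@1 B@3 C@3
Step 8: thread B executes B4 (x = x + 5). Shared: x=12. PCs: A@1 B@4 C@3
Step 9: thread A executes A2 (x = x - 2). Shared: x=10. PCs: A@2 B@4 C@3

Answer: x=10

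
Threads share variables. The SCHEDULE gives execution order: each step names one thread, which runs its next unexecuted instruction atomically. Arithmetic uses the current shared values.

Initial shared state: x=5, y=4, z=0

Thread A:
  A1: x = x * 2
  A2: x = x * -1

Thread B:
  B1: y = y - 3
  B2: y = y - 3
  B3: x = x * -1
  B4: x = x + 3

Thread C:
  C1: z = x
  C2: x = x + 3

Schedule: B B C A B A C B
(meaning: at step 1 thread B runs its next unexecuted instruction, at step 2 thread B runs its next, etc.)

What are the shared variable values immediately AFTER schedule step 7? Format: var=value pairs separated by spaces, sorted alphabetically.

Answer: x=13 y=-2 z=5

Derivation:
Step 1: thread B executes B1 (y = y - 3). Shared: x=5 y=1 z=0. PCs: A@0 B@1 C@0
Step 2: thread B executes B2 (y = y - 3). Shared: x=5 y=-2 z=0. PCs: A@0 B@2 C@0
Step 3: thread C executes C1 (z = x). Shared: x=5 y=-2 z=5. PCs: A@0 B@2 C@1
Step 4: thread A executes A1 (x = x * 2). Shared: x=10 y=-2 z=5. PCs: A@1 B@2 C@1
Step 5: thread B executes B3 (x = x * -1). Shared: x=-10 y=-2 z=5. PCs: A@1 B@3 C@1
Step 6: thread A executes A2 (x = x * -1). Shared: x=10 y=-2 z=5. PCs: A@2 B@3 C@1
Step 7: thread C executes C2 (x = x + 3). Shared: x=13 y=-2 z=5. PCs: A@2 B@3 C@2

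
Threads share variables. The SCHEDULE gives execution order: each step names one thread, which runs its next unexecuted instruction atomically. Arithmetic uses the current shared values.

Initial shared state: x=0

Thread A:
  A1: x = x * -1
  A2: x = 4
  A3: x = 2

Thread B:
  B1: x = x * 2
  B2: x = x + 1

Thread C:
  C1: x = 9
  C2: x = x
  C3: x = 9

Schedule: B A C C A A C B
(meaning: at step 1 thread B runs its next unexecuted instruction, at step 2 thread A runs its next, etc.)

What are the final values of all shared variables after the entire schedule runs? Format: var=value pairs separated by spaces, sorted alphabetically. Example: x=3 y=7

Step 1: thread B executes B1 (x = x * 2). Shared: x=0. PCs: A@0 B@1 C@0
Step 2: thread A executes A1 (x = x * -1). Shared: x=0. PCs: A@1 B@1 C@0
Step 3: thread C executes C1 (x = 9). Shared: x=9. PCs: A@1 B@1 C@1
Step 4: thread C executes C2 (x = x). Shared: x=9. PCs: A@1 B@1 C@2
Step 5: thread A executes A2 (x = 4). Shared: x=4. PCs: A@2 B@1 C@2
Step 6: thread A executes A3 (x = 2). Shared: x=2. PCs: A@3 B@1 C@2
Step 7: thread C executes C3 (x = 9). Shared: x=9. PCs: A@3 B@1 C@3
Step 8: thread B executes B2 (x = x + 1). Shared: x=10. PCs: A@3 B@2 C@3

Answer: x=10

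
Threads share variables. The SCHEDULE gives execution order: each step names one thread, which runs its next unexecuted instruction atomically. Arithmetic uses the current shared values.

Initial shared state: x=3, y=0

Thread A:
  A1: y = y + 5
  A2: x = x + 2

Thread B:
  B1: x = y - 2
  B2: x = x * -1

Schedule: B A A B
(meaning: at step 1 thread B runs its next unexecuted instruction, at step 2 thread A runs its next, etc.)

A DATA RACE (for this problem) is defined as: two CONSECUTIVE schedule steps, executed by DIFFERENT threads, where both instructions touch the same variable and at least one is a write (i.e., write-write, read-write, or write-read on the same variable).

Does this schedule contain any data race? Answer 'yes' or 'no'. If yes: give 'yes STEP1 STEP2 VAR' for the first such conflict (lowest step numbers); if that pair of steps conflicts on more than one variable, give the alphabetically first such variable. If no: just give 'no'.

Steps 1,2: B(x = y - 2) vs A(y = y + 5). RACE on y (R-W).
Steps 2,3: same thread (A). No race.
Steps 3,4: A(x = x + 2) vs B(x = x * -1). RACE on x (W-W).
First conflict at steps 1,2.

Answer: yes 1 2 y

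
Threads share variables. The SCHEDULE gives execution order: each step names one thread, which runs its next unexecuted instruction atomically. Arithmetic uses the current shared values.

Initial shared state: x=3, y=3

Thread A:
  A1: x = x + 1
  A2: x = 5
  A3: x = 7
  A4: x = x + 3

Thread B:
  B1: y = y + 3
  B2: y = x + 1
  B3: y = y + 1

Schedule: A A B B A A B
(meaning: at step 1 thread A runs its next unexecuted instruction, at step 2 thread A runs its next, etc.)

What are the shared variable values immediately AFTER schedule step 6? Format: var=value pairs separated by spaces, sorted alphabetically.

Step 1: thread A executes A1 (x = x + 1). Shared: x=4 y=3. PCs: A@1 B@0
Step 2: thread A executes A2 (x = 5). Shared: x=5 y=3. PCs: A@2 B@0
Step 3: thread B executes B1 (y = y + 3). Shared: x=5 y=6. PCs: A@2 B@1
Step 4: thread B executes B2 (y = x + 1). Shared: x=5 y=6. PCs: A@2 B@2
Step 5: thread A executes A3 (x = 7). Shared: x=7 y=6. PCs: A@3 B@2
Step 6: thread A executes A4 (x = x + 3). Shared: x=10 y=6. PCs: A@4 B@2

Answer: x=10 y=6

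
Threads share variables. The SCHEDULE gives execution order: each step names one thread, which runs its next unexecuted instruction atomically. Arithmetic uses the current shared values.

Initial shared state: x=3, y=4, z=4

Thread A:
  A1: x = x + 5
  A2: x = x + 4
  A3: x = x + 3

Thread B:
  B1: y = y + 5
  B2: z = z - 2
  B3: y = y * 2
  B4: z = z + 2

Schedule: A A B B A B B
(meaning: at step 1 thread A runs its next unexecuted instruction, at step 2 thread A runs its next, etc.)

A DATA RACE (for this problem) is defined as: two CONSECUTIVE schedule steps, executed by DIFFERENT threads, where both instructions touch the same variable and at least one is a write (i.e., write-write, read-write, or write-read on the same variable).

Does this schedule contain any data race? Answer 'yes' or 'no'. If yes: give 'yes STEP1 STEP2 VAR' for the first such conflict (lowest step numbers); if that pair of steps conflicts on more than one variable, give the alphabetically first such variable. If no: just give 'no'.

Steps 1,2: same thread (A). No race.
Steps 2,3: A(r=x,w=x) vs B(r=y,w=y). No conflict.
Steps 3,4: same thread (B). No race.
Steps 4,5: B(r=z,w=z) vs A(r=x,w=x). No conflict.
Steps 5,6: A(r=x,w=x) vs B(r=y,w=y). No conflict.
Steps 6,7: same thread (B). No race.

Answer: no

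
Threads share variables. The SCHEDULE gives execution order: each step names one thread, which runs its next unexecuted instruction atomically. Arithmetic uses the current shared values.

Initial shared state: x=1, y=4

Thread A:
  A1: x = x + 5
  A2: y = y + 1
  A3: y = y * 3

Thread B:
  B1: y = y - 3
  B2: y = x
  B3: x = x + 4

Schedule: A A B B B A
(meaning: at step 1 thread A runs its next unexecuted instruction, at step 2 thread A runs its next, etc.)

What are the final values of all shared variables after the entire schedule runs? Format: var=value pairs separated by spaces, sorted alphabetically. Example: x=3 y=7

Answer: x=10 y=18

Derivation:
Step 1: thread A executes A1 (x = x + 5). Shared: x=6 y=4. PCs: A@1 B@0
Step 2: thread A executes A2 (y = y + 1). Shared: x=6 y=5. PCs: A@2 B@0
Step 3: thread B executes B1 (y = y - 3). Shared: x=6 y=2. PCs: A@2 B@1
Step 4: thread B executes B2 (y = x). Shared: x=6 y=6. PCs: A@2 B@2
Step 5: thread B executes B3 (x = x + 4). Shared: x=10 y=6. PCs: A@2 B@3
Step 6: thread A executes A3 (y = y * 3). Shared: x=10 y=18. PCs: A@3 B@3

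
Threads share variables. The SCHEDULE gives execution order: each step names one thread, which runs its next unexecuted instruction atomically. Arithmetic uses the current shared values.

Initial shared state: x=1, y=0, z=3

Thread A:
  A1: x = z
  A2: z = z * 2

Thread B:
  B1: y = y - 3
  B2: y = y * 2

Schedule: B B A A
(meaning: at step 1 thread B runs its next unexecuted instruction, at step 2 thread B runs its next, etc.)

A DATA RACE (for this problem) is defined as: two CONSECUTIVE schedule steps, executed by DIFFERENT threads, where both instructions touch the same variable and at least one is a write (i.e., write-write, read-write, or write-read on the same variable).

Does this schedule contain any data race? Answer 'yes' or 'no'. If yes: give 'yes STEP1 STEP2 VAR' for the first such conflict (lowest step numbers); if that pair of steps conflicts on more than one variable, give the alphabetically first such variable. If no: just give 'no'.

Steps 1,2: same thread (B). No race.
Steps 2,3: B(r=y,w=y) vs A(r=z,w=x). No conflict.
Steps 3,4: same thread (A). No race.

Answer: no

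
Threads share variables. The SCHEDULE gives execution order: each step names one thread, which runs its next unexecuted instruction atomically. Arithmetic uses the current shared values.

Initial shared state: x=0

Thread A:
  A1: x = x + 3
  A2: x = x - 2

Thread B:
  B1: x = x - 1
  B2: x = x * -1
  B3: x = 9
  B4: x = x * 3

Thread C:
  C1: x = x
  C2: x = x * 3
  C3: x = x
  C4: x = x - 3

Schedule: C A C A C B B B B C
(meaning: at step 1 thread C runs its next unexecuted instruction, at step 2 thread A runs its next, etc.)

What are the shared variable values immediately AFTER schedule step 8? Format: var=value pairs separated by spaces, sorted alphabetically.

Step 1: thread C executes C1 (x = x). Shared: x=0. PCs: A@0 B@0 C@1
Step 2: thread A executes A1 (x = x + 3). Shared: x=3. PCs: A@1 B@0 C@1
Step 3: thread C executes C2 (x = x * 3). Shared: x=9. PCs: A@1 B@0 C@2
Step 4: thread A executes A2 (x = x - 2). Shared: x=7. PCs: A@2 B@0 C@2
Step 5: thread C executes C3 (x = x). Shared: x=7. PCs: A@2 B@0 C@3
Step 6: thread B executes B1 (x = x - 1). Shared: x=6. PCs: A@2 B@1 C@3
Step 7: thread B executes B2 (x = x * -1). Shared: x=-6. PCs: A@2 B@2 C@3
Step 8: thread B executes B3 (x = 9). Shared: x=9. PCs: A@2 B@3 C@3

Answer: x=9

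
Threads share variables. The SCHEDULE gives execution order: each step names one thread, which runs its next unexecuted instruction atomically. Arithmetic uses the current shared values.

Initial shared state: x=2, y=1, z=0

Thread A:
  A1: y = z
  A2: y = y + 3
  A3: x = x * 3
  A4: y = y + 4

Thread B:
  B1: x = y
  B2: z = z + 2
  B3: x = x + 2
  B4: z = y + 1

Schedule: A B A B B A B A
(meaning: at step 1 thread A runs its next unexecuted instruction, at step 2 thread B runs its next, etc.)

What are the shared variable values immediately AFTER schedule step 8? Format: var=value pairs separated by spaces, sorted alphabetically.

Answer: x=6 y=7 z=4

Derivation:
Step 1: thread A executes A1 (y = z). Shared: x=2 y=0 z=0. PCs: A@1 B@0
Step 2: thread B executes B1 (x = y). Shared: x=0 y=0 z=0. PCs: A@1 B@1
Step 3: thread A executes A2 (y = y + 3). Shared: x=0 y=3 z=0. PCs: A@2 B@1
Step 4: thread B executes B2 (z = z + 2). Shared: x=0 y=3 z=2. PCs: A@2 B@2
Step 5: thread B executes B3 (x = x + 2). Shared: x=2 y=3 z=2. PCs: A@2 B@3
Step 6: thread A executes A3 (x = x * 3). Shared: x=6 y=3 z=2. PCs: A@3 B@3
Step 7: thread B executes B4 (z = y + 1). Shared: x=6 y=3 z=4. PCs: A@3 B@4
Step 8: thread A executes A4 (y = y + 4). Shared: x=6 y=7 z=4. PCs: A@4 B@4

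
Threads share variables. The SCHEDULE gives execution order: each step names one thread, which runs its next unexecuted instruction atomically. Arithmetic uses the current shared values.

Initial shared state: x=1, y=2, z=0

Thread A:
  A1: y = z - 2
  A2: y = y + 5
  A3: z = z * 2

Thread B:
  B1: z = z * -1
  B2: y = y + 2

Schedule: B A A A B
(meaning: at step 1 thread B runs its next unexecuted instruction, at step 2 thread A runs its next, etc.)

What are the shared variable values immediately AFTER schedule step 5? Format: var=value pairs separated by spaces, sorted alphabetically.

Answer: x=1 y=5 z=0

Derivation:
Step 1: thread B executes B1 (z = z * -1). Shared: x=1 y=2 z=0. PCs: A@0 B@1
Step 2: thread A executes A1 (y = z - 2). Shared: x=1 y=-2 z=0. PCs: A@1 B@1
Step 3: thread A executes A2 (y = y + 5). Shared: x=1 y=3 z=0. PCs: A@2 B@1
Step 4: thread A executes A3 (z = z * 2). Shared: x=1 y=3 z=0. PCs: A@3 B@1
Step 5: thread B executes B2 (y = y + 2). Shared: x=1 y=5 z=0. PCs: A@3 B@2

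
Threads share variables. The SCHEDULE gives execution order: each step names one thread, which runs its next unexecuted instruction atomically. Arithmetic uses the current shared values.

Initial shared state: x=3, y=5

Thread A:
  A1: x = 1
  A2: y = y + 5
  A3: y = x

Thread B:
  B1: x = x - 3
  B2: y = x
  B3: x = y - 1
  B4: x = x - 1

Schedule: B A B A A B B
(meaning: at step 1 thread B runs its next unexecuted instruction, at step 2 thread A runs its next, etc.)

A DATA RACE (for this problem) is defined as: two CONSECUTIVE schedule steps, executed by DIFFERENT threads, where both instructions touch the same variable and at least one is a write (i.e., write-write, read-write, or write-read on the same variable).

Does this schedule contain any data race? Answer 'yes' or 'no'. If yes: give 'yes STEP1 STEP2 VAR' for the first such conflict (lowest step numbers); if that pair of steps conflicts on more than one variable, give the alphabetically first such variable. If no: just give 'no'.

Steps 1,2: B(x = x - 3) vs A(x = 1). RACE on x (W-W).
Steps 2,3: A(x = 1) vs B(y = x). RACE on x (W-R).
Steps 3,4: B(y = x) vs A(y = y + 5). RACE on y (W-W).
Steps 4,5: same thread (A). No race.
Steps 5,6: A(y = x) vs B(x = y - 1). RACE on x (R-W), y (W-R). Multiple vars; alphabetically first is x.
Steps 6,7: same thread (B). No race.
First conflict at steps 1,2.

Answer: yes 1 2 x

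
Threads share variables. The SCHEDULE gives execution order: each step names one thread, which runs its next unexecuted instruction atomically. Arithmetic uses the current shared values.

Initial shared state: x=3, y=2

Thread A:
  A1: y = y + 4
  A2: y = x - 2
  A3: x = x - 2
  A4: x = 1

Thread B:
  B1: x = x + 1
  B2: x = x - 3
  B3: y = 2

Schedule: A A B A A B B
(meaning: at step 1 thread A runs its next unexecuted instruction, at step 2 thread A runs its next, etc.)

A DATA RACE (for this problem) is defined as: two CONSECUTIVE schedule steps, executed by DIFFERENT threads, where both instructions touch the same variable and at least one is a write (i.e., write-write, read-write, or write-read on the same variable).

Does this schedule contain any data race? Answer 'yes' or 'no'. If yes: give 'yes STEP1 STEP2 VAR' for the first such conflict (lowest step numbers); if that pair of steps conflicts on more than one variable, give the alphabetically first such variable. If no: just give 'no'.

Answer: yes 2 3 x

Derivation:
Steps 1,2: same thread (A). No race.
Steps 2,3: A(y = x - 2) vs B(x = x + 1). RACE on x (R-W).
Steps 3,4: B(x = x + 1) vs A(x = x - 2). RACE on x (W-W).
Steps 4,5: same thread (A). No race.
Steps 5,6: A(x = 1) vs B(x = x - 3). RACE on x (W-W).
Steps 6,7: same thread (B). No race.
First conflict at steps 2,3.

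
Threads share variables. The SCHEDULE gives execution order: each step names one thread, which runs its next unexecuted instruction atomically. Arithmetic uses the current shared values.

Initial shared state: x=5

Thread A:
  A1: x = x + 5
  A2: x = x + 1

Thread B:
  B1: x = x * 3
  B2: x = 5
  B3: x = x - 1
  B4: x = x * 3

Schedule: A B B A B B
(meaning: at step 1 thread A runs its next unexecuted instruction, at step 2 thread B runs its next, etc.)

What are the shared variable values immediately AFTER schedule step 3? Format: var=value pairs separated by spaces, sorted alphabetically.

Answer: x=5

Derivation:
Step 1: thread A executes A1 (x = x + 5). Shared: x=10. PCs: A@1 B@0
Step 2: thread B executes B1 (x = x * 3). Shared: x=30. PCs: A@1 B@1
Step 3: thread B executes B2 (x = 5). Shared: x=5. PCs: A@1 B@2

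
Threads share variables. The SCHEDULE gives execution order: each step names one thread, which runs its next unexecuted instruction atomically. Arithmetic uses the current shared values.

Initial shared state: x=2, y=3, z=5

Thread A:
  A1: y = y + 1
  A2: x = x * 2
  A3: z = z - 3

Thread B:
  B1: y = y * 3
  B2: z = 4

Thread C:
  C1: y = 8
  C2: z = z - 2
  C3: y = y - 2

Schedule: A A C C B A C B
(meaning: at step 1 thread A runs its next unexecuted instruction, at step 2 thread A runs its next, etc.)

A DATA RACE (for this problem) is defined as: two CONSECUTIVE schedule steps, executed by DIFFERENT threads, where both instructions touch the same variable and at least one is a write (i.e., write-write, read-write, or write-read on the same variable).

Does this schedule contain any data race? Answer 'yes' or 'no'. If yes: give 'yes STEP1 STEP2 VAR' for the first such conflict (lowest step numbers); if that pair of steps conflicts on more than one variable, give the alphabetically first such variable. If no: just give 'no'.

Answer: no

Derivation:
Steps 1,2: same thread (A). No race.
Steps 2,3: A(r=x,w=x) vs C(r=-,w=y). No conflict.
Steps 3,4: same thread (C). No race.
Steps 4,5: C(r=z,w=z) vs B(r=y,w=y). No conflict.
Steps 5,6: B(r=y,w=y) vs A(r=z,w=z). No conflict.
Steps 6,7: A(r=z,w=z) vs C(r=y,w=y). No conflict.
Steps 7,8: C(r=y,w=y) vs B(r=-,w=z). No conflict.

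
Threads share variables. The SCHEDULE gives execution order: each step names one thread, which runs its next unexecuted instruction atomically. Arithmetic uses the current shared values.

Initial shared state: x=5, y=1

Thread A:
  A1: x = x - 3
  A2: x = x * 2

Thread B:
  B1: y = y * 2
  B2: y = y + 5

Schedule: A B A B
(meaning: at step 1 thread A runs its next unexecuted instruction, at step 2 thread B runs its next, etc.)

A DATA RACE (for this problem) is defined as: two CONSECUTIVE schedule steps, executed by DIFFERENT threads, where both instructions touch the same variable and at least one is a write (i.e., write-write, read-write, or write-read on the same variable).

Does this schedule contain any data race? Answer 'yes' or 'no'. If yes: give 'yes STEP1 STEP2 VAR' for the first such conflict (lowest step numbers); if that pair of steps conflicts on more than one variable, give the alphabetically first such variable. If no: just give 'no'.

Answer: no

Derivation:
Steps 1,2: A(r=x,w=x) vs B(r=y,w=y). No conflict.
Steps 2,3: B(r=y,w=y) vs A(r=x,w=x). No conflict.
Steps 3,4: A(r=x,w=x) vs B(r=y,w=y). No conflict.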